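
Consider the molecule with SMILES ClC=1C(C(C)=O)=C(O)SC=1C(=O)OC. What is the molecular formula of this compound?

C8H7ClO4S

Walk through each heavy atom and fill implicit hydrogens from standard valence (C 4, N 3, O 2, S 2, halogen 1):
  atom 1: Cl (halogen, monovalent) → 0 H
  atom 2: C, bond orders sum to 4 (valence 4) → 0 H
  atom 3: C, bond orders sum to 4 (valence 4) → 0 H
  atom 4: C, bond orders sum to 4 (valence 4) → 0 H
  atom 5: C, bond orders sum to 1 (valence 4) → 3 H
  atom 6: O, bond orders sum to 2 (valence 2) → 0 H
  atom 7: C, bond orders sum to 4 (valence 4) → 0 H
  atom 8: O, bond orders sum to 1 (valence 2) → 1 H
  atom 9: S, bond orders sum to 2 (valence 2) → 0 H
  atom 10: C, bond orders sum to 4 (valence 4) → 0 H
  atom 11: C, bond orders sum to 4 (valence 4) → 0 H
  atom 12: O, bond orders sum to 2 (valence 2) → 0 H
  atom 13: O, bond orders sum to 2 (valence 2) → 0 H
  atom 14: C, bond orders sum to 1 (valence 4) → 3 H
Totals → C:8, H:7, Cl:1, O:4, S:1.
In Hill order: C8H7ClO4S.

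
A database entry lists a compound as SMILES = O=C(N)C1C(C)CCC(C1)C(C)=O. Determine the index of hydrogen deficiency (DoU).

3

Molecular formula: C10H17NO2.
DoU = (2C + 2 + N − H − X) / 2, where X is the halogen count and O/S are ignored.
    = (2·10 + 2 + 1 − 17 − 0) / 2 = 6 / 2 = 3.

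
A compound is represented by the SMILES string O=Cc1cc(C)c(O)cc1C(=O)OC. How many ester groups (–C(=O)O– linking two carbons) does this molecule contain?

1

The ester motif appears at heavy-atom position 11 in the SMILES.
Other groups present: 1 aldehyde, 1 hydroxyl.
Ester count: 1.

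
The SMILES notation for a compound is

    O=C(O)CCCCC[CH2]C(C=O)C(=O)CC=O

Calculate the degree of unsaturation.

4

Degree of unsaturation = (number of rings) + (number of π bonds).
Ring closures in the SMILES: 0.
π bonds: 4 double bonds (each 1 DoU) → 4 DoU from unsaturation.
Total DoU = 0 + 4 = 4.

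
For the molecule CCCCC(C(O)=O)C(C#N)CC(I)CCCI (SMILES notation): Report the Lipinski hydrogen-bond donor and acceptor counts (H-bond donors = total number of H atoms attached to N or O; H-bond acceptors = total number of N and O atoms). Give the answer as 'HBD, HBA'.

Donors: find every N or O and count the H atoms it carries.
  atom 7 (O): bond orders sum to 1 → 1 H
  atom 8 (O): bond orders sum to 2 → 0 H
  atom 11 (N): bond orders sum to 3 → 0 H
Lipinski HBD = 1.
Acceptors: N atoms = 1, O atoms = 2 → HBA = 3.

1, 3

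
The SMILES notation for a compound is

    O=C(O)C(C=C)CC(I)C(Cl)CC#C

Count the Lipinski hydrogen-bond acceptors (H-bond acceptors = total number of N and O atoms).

2

N atoms: 0; O atoms: 2.
Lipinski HBA = 0 + 2 = 2.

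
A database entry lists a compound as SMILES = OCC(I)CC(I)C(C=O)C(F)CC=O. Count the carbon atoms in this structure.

9

Count every carbon token in the SMILES (each C, including those in ring-closure positions and inside branches).
Carbon count: 9.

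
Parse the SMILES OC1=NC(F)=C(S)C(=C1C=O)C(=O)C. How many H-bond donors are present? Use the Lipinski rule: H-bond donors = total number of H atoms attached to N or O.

Donors: find every N or O and count the H atoms it carries.
  atom 1 (O): bond orders sum to 1 → 1 H
  atom 3 (N): bond orders sum to 3 → 0 H
  atom 11 (O): bond orders sum to 2 → 0 H
  atom 13 (O): bond orders sum to 2 → 0 H
Lipinski HBD = 1.

1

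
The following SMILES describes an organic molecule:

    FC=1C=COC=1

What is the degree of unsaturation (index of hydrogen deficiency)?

3

Degree of unsaturation = (number of rings) + (number of π bonds).
Ring closures in the SMILES: 1.
π bonds: 2 double bonds (each 1 DoU) → 2 DoU from unsaturation.
Total DoU = 1 + 2 = 3.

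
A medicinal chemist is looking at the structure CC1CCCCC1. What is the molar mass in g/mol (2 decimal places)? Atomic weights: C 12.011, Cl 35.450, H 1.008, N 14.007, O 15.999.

98.19 g/mol

First, the molecular formula is C7H14 (counting implicit H from valence).
  C: 7 × 12.011 = 84.077
  H: 14 × 1.008 = 14.112
Sum: 7×12.011 + 14×1.008 = 98.189 → 98.19 g/mol.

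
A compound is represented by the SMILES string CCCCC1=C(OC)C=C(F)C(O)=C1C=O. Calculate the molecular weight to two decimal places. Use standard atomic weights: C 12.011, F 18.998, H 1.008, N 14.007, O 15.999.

First, the molecular formula is C12H15FO3 (counting implicit H from valence).
  C: 12 × 12.011 = 144.132
  F: 1 × 18.998 = 18.998
  H: 15 × 1.008 = 15.120
  O: 3 × 15.999 = 47.997
Sum: 12×12.011 + 1×18.998 + 15×1.008 + 3×15.999 = 226.247 → 226.25 g/mol.

226.25 g/mol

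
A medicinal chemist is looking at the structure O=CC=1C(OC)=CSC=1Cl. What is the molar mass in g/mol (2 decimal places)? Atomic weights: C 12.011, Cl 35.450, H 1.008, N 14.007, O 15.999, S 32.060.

176.61 g/mol

First, the molecular formula is C6H5ClO2S (counting implicit H from valence).
  C: 6 × 12.011 = 72.066
  Cl: 1 × 35.450 = 35.450
  H: 5 × 1.008 = 5.040
  O: 2 × 15.999 = 31.998
  S: 1 × 32.060 = 32.060
Sum: 6×12.011 + 1×35.450 + 5×1.008 + 2×15.999 + 1×32.060 = 176.614 → 176.61 g/mol.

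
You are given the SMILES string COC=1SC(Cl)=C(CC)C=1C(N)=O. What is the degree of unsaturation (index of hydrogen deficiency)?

Degree of unsaturation = (number of rings) + (number of π bonds).
Ring closures in the SMILES: 1.
π bonds: 3 double bonds (each 1 DoU) → 3 DoU from unsaturation.
Total DoU = 1 + 3 = 4.

4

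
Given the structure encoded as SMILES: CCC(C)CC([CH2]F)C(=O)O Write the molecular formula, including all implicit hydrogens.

Walk through each heavy atom and fill implicit hydrogens from standard valence (C 4, N 3, O 2, S 2, halogen 1):
  atom 1: C, bond orders sum to 1 (valence 4) → 3 H
  atom 2: C, bond orders sum to 2 (valence 4) → 2 H
  atom 3: C, bond orders sum to 3 (valence 4) → 1 H
  atom 4: C, bond orders sum to 1 (valence 4) → 3 H
  atom 5: C, bond orders sum to 2 (valence 4) → 2 H
  atom 6: C, bond orders sum to 3 (valence 4) → 1 H
  atom 7: C with explicit H count 2
  atom 8: F (halogen, monovalent) → 0 H
  atom 9: C, bond orders sum to 4 (valence 4) → 0 H
  atom 10: O, bond orders sum to 2 (valence 2) → 0 H
  atom 11: O, bond orders sum to 1 (valence 2) → 1 H
Totals → C:8, H:15, F:1, O:2.
In Hill order: C8H15FO2.

C8H15FO2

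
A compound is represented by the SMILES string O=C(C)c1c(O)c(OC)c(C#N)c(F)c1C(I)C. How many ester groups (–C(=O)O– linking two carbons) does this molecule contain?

0

Scan the SMILES for the ester motif — none present.
Groups that are present: 1 ether, 1 hydroxyl, 1 ketone, 1 nitrile.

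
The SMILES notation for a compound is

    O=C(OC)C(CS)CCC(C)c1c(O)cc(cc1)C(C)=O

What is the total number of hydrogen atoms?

Walk through each heavy atom and fill implicit hydrogens from standard valence (C 4, N 3, O 2, S 2, halogen 1); for lowercase aromatic atoms, an aromatic c carries 1 H when it has two neighbours and 0 H with three, and aromatic n carries 0 H:
  atom 1: O, bond orders sum to 2 (valence 2) → 0 H
  atom 2: C, bond orders sum to 4 (valence 4) → 0 H
  atom 3: O, bond orders sum to 2 (valence 2) → 0 H
  atom 4: C, bond orders sum to 1 (valence 4) → 3 H
  atom 5: C, bond orders sum to 3 (valence 4) → 1 H
  atom 6: C, bond orders sum to 2 (valence 4) → 2 H
  atom 7: S, bond orders sum to 1 (valence 2) → 1 H
  atom 8: C, bond orders sum to 2 (valence 4) → 2 H
  atom 9: C, bond orders sum to 2 (valence 4) → 2 H
  atom 10: C, bond orders sum to 3 (valence 4) → 1 H
  atom 11: C, bond orders sum to 1 (valence 4) → 3 H
  atom 12: aromatic c, 3 neighbours → 0 H
  atom 13: aromatic c, 3 neighbours → 0 H
  atom 14: O, bond orders sum to 1 (valence 2) → 1 H
  atom 15: aromatic c, 2 neighbours → 1 H
  atom 16: aromatic c, 3 neighbours → 0 H
  atom 17: aromatic c, 2 neighbours → 1 H
  atom 18: aromatic c, 2 neighbours → 1 H
  atom 19: C, bond orders sum to 4 (valence 4) → 0 H
  atom 20: C, bond orders sum to 1 (valence 4) → 3 H
  atom 21: O, bond orders sum to 2 (valence 2) → 0 H
Total hydrogens: 22.

22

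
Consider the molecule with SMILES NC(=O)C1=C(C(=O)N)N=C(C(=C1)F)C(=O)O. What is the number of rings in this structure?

In SMILES, each pair of matching ring-closure digits denotes one ring-closing bond; the number of such bonds equals the number of independent rings.
Ring-closure bonds here: 1.

1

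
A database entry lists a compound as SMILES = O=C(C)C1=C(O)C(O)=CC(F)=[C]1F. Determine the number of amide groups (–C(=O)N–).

Scan the SMILES for the amide motif — none present.
Groups that are present: 2 hydroxyl, 1 ketone.

0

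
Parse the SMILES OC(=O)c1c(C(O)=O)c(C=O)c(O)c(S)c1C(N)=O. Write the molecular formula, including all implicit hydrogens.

C10H7NO7S

Walk through each heavy atom and fill implicit hydrogens from standard valence (C 4, N 3, O 2, S 2, halogen 1); for lowercase aromatic atoms, an aromatic c carries 1 H when it has two neighbours and 0 H with three, and aromatic n carries 0 H:
  atom 1: O, bond orders sum to 1 (valence 2) → 1 H
  atom 2: C, bond orders sum to 4 (valence 4) → 0 H
  atom 3: O, bond orders sum to 2 (valence 2) → 0 H
  atom 4: aromatic c, 3 neighbours → 0 H
  atom 5: aromatic c, 3 neighbours → 0 H
  atom 6: C, bond orders sum to 4 (valence 4) → 0 H
  atom 7: O, bond orders sum to 1 (valence 2) → 1 H
  atom 8: O, bond orders sum to 2 (valence 2) → 0 H
  atom 9: aromatic c, 3 neighbours → 0 H
  atom 10: C, bond orders sum to 3 (valence 4) → 1 H
  atom 11: O, bond orders sum to 2 (valence 2) → 0 H
  atom 12: aromatic c, 3 neighbours → 0 H
  atom 13: O, bond orders sum to 1 (valence 2) → 1 H
  atom 14: aromatic c, 3 neighbours → 0 H
  atom 15: S, bond orders sum to 1 (valence 2) → 1 H
  atom 16: aromatic c, 3 neighbours → 0 H
  atom 17: C, bond orders sum to 4 (valence 4) → 0 H
  atom 18: N, bond orders sum to 1 (valence 3) → 2 H
  atom 19: O, bond orders sum to 2 (valence 2) → 0 H
Totals → C:10, H:7, N:1, O:7, S:1.
In Hill order: C10H7NO7S.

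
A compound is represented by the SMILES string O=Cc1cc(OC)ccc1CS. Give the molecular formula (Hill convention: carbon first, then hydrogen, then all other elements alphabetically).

C9H10O2S

Walk through each heavy atom and fill implicit hydrogens from standard valence (C 4, N 3, O 2, S 2, halogen 1); for lowercase aromatic atoms, an aromatic c carries 1 H when it has two neighbours and 0 H with three, and aromatic n carries 0 H:
  atom 1: O, bond orders sum to 2 (valence 2) → 0 H
  atom 2: C, bond orders sum to 3 (valence 4) → 1 H
  atom 3: aromatic c, 3 neighbours → 0 H
  atom 4: aromatic c, 2 neighbours → 1 H
  atom 5: aromatic c, 3 neighbours → 0 H
  atom 6: O, bond orders sum to 2 (valence 2) → 0 H
  atom 7: C, bond orders sum to 1 (valence 4) → 3 H
  atom 8: aromatic c, 2 neighbours → 1 H
  atom 9: aromatic c, 2 neighbours → 1 H
  atom 10: aromatic c, 3 neighbours → 0 H
  atom 11: C, bond orders sum to 2 (valence 4) → 2 H
  atom 12: S, bond orders sum to 1 (valence 2) → 1 H
Totals → C:9, H:10, O:2, S:1.
In Hill order: C9H10O2S.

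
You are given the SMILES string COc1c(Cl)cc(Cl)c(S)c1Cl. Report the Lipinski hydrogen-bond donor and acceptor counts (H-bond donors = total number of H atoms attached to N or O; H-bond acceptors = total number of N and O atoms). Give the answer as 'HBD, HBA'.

Donors: find every N or O and count the H atoms it carries.
  atom 2 (O): bond orders sum to 2 → 0 H
Lipinski HBD = 0.
Acceptors: N atoms = 0, O atoms = 1 → HBA = 1.

0, 1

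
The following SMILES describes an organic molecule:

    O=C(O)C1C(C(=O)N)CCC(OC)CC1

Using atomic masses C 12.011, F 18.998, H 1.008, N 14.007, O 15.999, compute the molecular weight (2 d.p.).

First, the molecular formula is C10H17NO4 (counting implicit H from valence).
  C: 10 × 12.011 = 120.110
  H: 17 × 1.008 = 17.136
  N: 1 × 14.007 = 14.007
  O: 4 × 15.999 = 63.996
Sum: 10×12.011 + 17×1.008 + 1×14.007 + 4×15.999 = 215.249 → 215.25 g/mol.

215.25 g/mol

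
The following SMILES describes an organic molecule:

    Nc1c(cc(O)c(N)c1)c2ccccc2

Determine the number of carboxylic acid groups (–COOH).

Scan the SMILES for the carboxylic acid motif — none present.
Groups that are present: 1 hydroxyl, 2 primary amine.

0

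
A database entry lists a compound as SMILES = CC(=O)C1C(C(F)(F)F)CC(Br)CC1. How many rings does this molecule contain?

1

In SMILES, each pair of matching ring-closure digits denotes one ring-closing bond; the number of such bonds equals the number of independent rings.
Ring-closure bonds here: 1.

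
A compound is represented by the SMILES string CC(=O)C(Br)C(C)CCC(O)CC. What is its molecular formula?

C10H19BrO2

Walk through each heavy atom and fill implicit hydrogens from standard valence (C 4, N 3, O 2, S 2, halogen 1):
  atom 1: C, bond orders sum to 1 (valence 4) → 3 H
  atom 2: C, bond orders sum to 4 (valence 4) → 0 H
  atom 3: O, bond orders sum to 2 (valence 2) → 0 H
  atom 4: C, bond orders sum to 3 (valence 4) → 1 H
  atom 5: Br (halogen, monovalent) → 0 H
  atom 6: C, bond orders sum to 3 (valence 4) → 1 H
  atom 7: C, bond orders sum to 1 (valence 4) → 3 H
  atom 8: C, bond orders sum to 2 (valence 4) → 2 H
  atom 9: C, bond orders sum to 2 (valence 4) → 2 H
  atom 10: C, bond orders sum to 3 (valence 4) → 1 H
  atom 11: O, bond orders sum to 1 (valence 2) → 1 H
  atom 12: C, bond orders sum to 2 (valence 4) → 2 H
  atom 13: C, bond orders sum to 1 (valence 4) → 3 H
Totals → C:10, H:19, Br:1, O:2.
In Hill order: C10H19BrO2.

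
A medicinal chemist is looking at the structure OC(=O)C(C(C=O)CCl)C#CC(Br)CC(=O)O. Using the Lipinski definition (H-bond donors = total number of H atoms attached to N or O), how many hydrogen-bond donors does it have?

Donors: find every N or O and count the H atoms it carries.
  atom 1 (O): bond orders sum to 1 → 1 H
  atom 3 (O): bond orders sum to 2 → 0 H
  atom 7 (O): bond orders sum to 2 → 0 H
  atom 16 (O): bond orders sum to 2 → 0 H
  atom 17 (O): bond orders sum to 1 → 1 H
Lipinski HBD = 2.

2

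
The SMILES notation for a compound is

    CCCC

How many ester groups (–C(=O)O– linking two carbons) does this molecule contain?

0

Scan the SMILES for the ester motif — none present.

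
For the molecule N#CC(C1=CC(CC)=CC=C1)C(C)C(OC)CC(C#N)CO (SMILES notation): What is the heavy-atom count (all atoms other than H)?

Every atom symbol written in the SMILES (organic subset) is one heavy atom; implicit H are not written.
Heavy atoms by element → C:18, N:2, O:2.
Total: 22.

22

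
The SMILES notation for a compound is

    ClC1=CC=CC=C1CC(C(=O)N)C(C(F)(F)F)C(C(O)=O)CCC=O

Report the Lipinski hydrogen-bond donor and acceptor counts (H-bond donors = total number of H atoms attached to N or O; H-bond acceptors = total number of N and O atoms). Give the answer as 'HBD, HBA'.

Donors: find every N or O and count the H atoms it carries.
  atom 11 (O): bond orders sum to 2 → 0 H
  atom 12 (N): bond orders sum to 1 → 2 H
  atom 20 (O): bond orders sum to 1 → 1 H
  atom 21 (O): bond orders sum to 2 → 0 H
  atom 25 (O): bond orders sum to 2 → 0 H
Lipinski HBD = 3.
Acceptors: N atoms = 1, O atoms = 4 → HBA = 5.

3, 5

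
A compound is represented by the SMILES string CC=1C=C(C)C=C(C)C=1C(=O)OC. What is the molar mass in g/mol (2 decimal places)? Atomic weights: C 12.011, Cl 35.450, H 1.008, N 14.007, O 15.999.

First, the molecular formula is C11H14O2 (counting implicit H from valence).
  C: 11 × 12.011 = 132.121
  H: 14 × 1.008 = 14.112
  O: 2 × 15.999 = 31.998
Sum: 11×12.011 + 14×1.008 + 2×15.999 = 178.231 → 178.23 g/mol.

178.23 g/mol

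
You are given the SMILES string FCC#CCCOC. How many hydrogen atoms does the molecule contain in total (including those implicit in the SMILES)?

Walk through each heavy atom and fill implicit hydrogens from standard valence (C 4, N 3, O 2, S 2, halogen 1):
  atom 1: F (halogen, monovalent) → 0 H
  atom 2: C, bond orders sum to 2 (valence 4) → 2 H
  atom 3: C, bond orders sum to 4 (valence 4) → 0 H
  atom 4: C, bond orders sum to 4 (valence 4) → 0 H
  atom 5: C, bond orders sum to 2 (valence 4) → 2 H
  atom 6: C, bond orders sum to 2 (valence 4) → 2 H
  atom 7: O, bond orders sum to 2 (valence 2) → 0 H
  atom 8: C, bond orders sum to 1 (valence 4) → 3 H
Total hydrogens: 9.

9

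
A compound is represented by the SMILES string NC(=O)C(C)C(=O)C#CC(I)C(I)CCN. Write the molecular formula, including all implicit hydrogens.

C10H14I2N2O2

Walk through each heavy atom and fill implicit hydrogens from standard valence (C 4, N 3, O 2, S 2, halogen 1):
  atom 1: N, bond orders sum to 1 (valence 3) → 2 H
  atom 2: C, bond orders sum to 4 (valence 4) → 0 H
  atom 3: O, bond orders sum to 2 (valence 2) → 0 H
  atom 4: C, bond orders sum to 3 (valence 4) → 1 H
  atom 5: C, bond orders sum to 1 (valence 4) → 3 H
  atom 6: C, bond orders sum to 4 (valence 4) → 0 H
  atom 7: O, bond orders sum to 2 (valence 2) → 0 H
  atom 8: C, bond orders sum to 4 (valence 4) → 0 H
  atom 9: C, bond orders sum to 4 (valence 4) → 0 H
  atom 10: C, bond orders sum to 3 (valence 4) → 1 H
  atom 11: I (halogen, monovalent) → 0 H
  atom 12: C, bond orders sum to 3 (valence 4) → 1 H
  atom 13: I (halogen, monovalent) → 0 H
  atom 14: C, bond orders sum to 2 (valence 4) → 2 H
  atom 15: C, bond orders sum to 2 (valence 4) → 2 H
  atom 16: N, bond orders sum to 1 (valence 3) → 2 H
Totals → C:10, H:14, I:2, N:2, O:2.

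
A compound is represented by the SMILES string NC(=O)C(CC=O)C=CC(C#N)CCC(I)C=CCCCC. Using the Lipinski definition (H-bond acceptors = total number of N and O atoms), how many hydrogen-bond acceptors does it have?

4

N atoms: 2; O atoms: 2.
Lipinski HBA = 2 + 2 = 4.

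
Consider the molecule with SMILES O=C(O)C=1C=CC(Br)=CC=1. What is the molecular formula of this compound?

C7H5BrO2

Walk through each heavy atom and fill implicit hydrogens from standard valence (C 4, N 3, O 2, S 2, halogen 1):
  atom 1: O, bond orders sum to 2 (valence 2) → 0 H
  atom 2: C, bond orders sum to 4 (valence 4) → 0 H
  atom 3: O, bond orders sum to 1 (valence 2) → 1 H
  atom 4: C, bond orders sum to 4 (valence 4) → 0 H
  atom 5: C, bond orders sum to 3 (valence 4) → 1 H
  atom 6: C, bond orders sum to 3 (valence 4) → 1 H
  atom 7: C, bond orders sum to 4 (valence 4) → 0 H
  atom 8: Br (halogen, monovalent) → 0 H
  atom 9: C, bond orders sum to 3 (valence 4) → 1 H
  atom 10: C, bond orders sum to 3 (valence 4) → 1 H
Totals → C:7, H:5, Br:1, O:2.
In Hill order: C7H5BrO2.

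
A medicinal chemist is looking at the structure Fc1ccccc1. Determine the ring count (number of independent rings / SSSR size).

In SMILES, each pair of matching ring-closure digits denotes one ring-closing bond; the number of such bonds equals the number of independent rings.
Ring-closure bonds here: 1.

1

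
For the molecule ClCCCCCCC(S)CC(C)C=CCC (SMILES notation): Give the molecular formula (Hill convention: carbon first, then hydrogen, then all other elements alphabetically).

C14H27ClS

Walk through each heavy atom and fill implicit hydrogens from standard valence (C 4, N 3, O 2, S 2, halogen 1):
  atom 1: Cl (halogen, monovalent) → 0 H
  atom 2: C, bond orders sum to 2 (valence 4) → 2 H
  atom 3: C, bond orders sum to 2 (valence 4) → 2 H
  atom 4: C, bond orders sum to 2 (valence 4) → 2 H
  atom 5: C, bond orders sum to 2 (valence 4) → 2 H
  atom 6: C, bond orders sum to 2 (valence 4) → 2 H
  atom 7: C, bond orders sum to 2 (valence 4) → 2 H
  atom 8: C, bond orders sum to 3 (valence 4) → 1 H
  atom 9: S, bond orders sum to 1 (valence 2) → 1 H
  atom 10: C, bond orders sum to 2 (valence 4) → 2 H
  atom 11: C, bond orders sum to 3 (valence 4) → 1 H
  atom 12: C, bond orders sum to 1 (valence 4) → 3 H
  atom 13: C, bond orders sum to 3 (valence 4) → 1 H
  atom 14: C, bond orders sum to 3 (valence 4) → 1 H
  atom 15: C, bond orders sum to 2 (valence 4) → 2 H
  atom 16: C, bond orders sum to 1 (valence 4) → 3 H
Totals → C:14, H:27, Cl:1, S:1.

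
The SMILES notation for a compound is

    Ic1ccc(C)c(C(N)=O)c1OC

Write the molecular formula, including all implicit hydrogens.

Walk through each heavy atom and fill implicit hydrogens from standard valence (C 4, N 3, O 2, S 2, halogen 1); for lowercase aromatic atoms, an aromatic c carries 1 H when it has two neighbours and 0 H with three, and aromatic n carries 0 H:
  atom 1: I (halogen, monovalent) → 0 H
  atom 2: aromatic c, 3 neighbours → 0 H
  atom 3: aromatic c, 2 neighbours → 1 H
  atom 4: aromatic c, 2 neighbours → 1 H
  atom 5: aromatic c, 3 neighbours → 0 H
  atom 6: C, bond orders sum to 1 (valence 4) → 3 H
  atom 7: aromatic c, 3 neighbours → 0 H
  atom 8: C, bond orders sum to 4 (valence 4) → 0 H
  atom 9: N, bond orders sum to 1 (valence 3) → 2 H
  atom 10: O, bond orders sum to 2 (valence 2) → 0 H
  atom 11: aromatic c, 3 neighbours → 0 H
  atom 12: O, bond orders sum to 2 (valence 2) → 0 H
  atom 13: C, bond orders sum to 1 (valence 4) → 3 H
Totals → C:9, H:10, I:1, N:1, O:2.

C9H10INO2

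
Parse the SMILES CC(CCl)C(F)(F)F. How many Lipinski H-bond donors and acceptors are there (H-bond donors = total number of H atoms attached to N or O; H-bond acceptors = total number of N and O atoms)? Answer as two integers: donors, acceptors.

0, 0

Donors: find every N or O and count the H atoms it carries.
  (no N or O atoms present)
Lipinski HBD = 0.
Acceptors: N atoms = 0, O atoms = 0 → HBA = 0.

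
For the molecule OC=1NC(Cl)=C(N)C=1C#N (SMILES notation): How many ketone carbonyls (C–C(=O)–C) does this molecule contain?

0

Scan the SMILES for the ketone motif — none present.
Groups that are present: 1 hydroxyl, 1 nitrile, 1 primary amine.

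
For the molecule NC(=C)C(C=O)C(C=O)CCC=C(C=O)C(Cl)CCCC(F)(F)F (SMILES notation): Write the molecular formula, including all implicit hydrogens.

C16H21ClF3NO3

Walk through each heavy atom and fill implicit hydrogens from standard valence (C 4, N 3, O 2, S 2, halogen 1):
  atom 1: N, bond orders sum to 1 (valence 3) → 2 H
  atom 2: C, bond orders sum to 4 (valence 4) → 0 H
  atom 3: C, bond orders sum to 2 (valence 4) → 2 H
  atom 4: C, bond orders sum to 3 (valence 4) → 1 H
  atom 5: C, bond orders sum to 3 (valence 4) → 1 H
  atom 6: O, bond orders sum to 2 (valence 2) → 0 H
  atom 7: C, bond orders sum to 3 (valence 4) → 1 H
  atom 8: C, bond orders sum to 3 (valence 4) → 1 H
  atom 9: O, bond orders sum to 2 (valence 2) → 0 H
  atom 10: C, bond orders sum to 2 (valence 4) → 2 H
  atom 11: C, bond orders sum to 2 (valence 4) → 2 H
  atom 12: C, bond orders sum to 3 (valence 4) → 1 H
  atom 13: C, bond orders sum to 4 (valence 4) → 0 H
  atom 14: C, bond orders sum to 3 (valence 4) → 1 H
  atom 15: O, bond orders sum to 2 (valence 2) → 0 H
  atom 16: C, bond orders sum to 3 (valence 4) → 1 H
  atom 17: Cl (halogen, monovalent) → 0 H
  atom 18: C, bond orders sum to 2 (valence 4) → 2 H
  atom 19: C, bond orders sum to 2 (valence 4) → 2 H
  atom 20: C, bond orders sum to 2 (valence 4) → 2 H
  atom 21: C, bond orders sum to 4 (valence 4) → 0 H
  atom 22: F (halogen, monovalent) → 0 H
  atom 23: F (halogen, monovalent) → 0 H
  atom 24: F (halogen, monovalent) → 0 H
Totals → C:16, H:21, Cl:1, F:3, N:1, O:3.
In Hill order: C16H21ClF3NO3.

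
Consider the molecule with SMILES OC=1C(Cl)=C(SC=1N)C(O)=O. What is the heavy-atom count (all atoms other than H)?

Every atom symbol written in the SMILES (organic subset) is one heavy atom; implicit H are not written.
Heavy atoms by element → C:5, Cl:1, N:1, O:3, S:1.
Total: 11.

11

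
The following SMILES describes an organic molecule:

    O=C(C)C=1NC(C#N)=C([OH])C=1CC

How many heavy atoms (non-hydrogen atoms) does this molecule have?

Every atom symbol written in the SMILES (organic subset) is one heavy atom; implicit H are not written.
Heavy atoms by element → C:9, N:2, O:2.
Total: 13.

13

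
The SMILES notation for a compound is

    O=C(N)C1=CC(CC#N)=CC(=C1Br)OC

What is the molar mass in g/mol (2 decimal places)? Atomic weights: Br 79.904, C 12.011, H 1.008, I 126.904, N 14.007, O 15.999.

First, the molecular formula is C10H9BrN2O2 (counting implicit H from valence).
  Br: 1 × 79.904 = 79.904
  C: 10 × 12.011 = 120.110
  H: 9 × 1.008 = 9.072
  N: 2 × 14.007 = 28.014
  O: 2 × 15.999 = 31.998
Sum: 1×79.904 + 10×12.011 + 9×1.008 + 2×14.007 + 2×15.999 = 269.098 → 269.10 g/mol.

269.10 g/mol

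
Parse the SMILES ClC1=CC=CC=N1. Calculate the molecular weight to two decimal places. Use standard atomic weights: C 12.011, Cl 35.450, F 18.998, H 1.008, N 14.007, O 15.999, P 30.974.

113.54 g/mol

First, the molecular formula is C5H4ClN (counting implicit H from valence).
  C: 5 × 12.011 = 60.055
  Cl: 1 × 35.450 = 35.450
  H: 4 × 1.008 = 4.032
  N: 1 × 14.007 = 14.007
Sum: 5×12.011 + 1×35.450 + 4×1.008 + 1×14.007 = 113.544 → 113.54 g/mol.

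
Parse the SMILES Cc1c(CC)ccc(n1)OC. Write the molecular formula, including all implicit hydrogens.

Walk through each heavy atom and fill implicit hydrogens from standard valence (C 4, N 3, O 2, S 2, halogen 1); for lowercase aromatic atoms, an aromatic c carries 1 H when it has two neighbours and 0 H with three, and aromatic n carries 0 H:
  atom 1: C, bond orders sum to 1 (valence 4) → 3 H
  atom 2: aromatic c, 3 neighbours → 0 H
  atom 3: aromatic c, 3 neighbours → 0 H
  atom 4: C, bond orders sum to 2 (valence 4) → 2 H
  atom 5: C, bond orders sum to 1 (valence 4) → 3 H
  atom 6: aromatic c, 2 neighbours → 1 H
  atom 7: aromatic c, 2 neighbours → 1 H
  atom 8: aromatic c, 3 neighbours → 0 H
  atom 9: aromatic n, 2 neighbours → 0 H
  atom 10: O, bond orders sum to 2 (valence 2) → 0 H
  atom 11: C, bond orders sum to 1 (valence 4) → 3 H
Totals → C:9, H:13, N:1, O:1.
In Hill order: C9H13NO.

C9H13NO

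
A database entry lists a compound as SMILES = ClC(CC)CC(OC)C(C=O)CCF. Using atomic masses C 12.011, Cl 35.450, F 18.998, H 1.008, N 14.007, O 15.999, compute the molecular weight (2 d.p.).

224.70 g/mol

First, the molecular formula is C10H18ClFO2 (counting implicit H from valence).
  C: 10 × 12.011 = 120.110
  Cl: 1 × 35.450 = 35.450
  F: 1 × 18.998 = 18.998
  H: 18 × 1.008 = 18.144
  O: 2 × 15.999 = 31.998
Sum: 10×12.011 + 1×35.450 + 1×18.998 + 18×1.008 + 2×15.999 = 224.700 → 224.70 g/mol.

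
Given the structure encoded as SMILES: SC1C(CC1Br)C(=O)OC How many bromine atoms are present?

1

Scan the SMILES for Br atoms (remember two-letter symbols like Cl and Br are single atoms).
Bromine count: 1.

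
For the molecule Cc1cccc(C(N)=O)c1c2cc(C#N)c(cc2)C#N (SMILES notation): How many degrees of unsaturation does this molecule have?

13

Molecular formula: C16H11N3O.
DoU = (2C + 2 + N − H − X) / 2, where X is the halogen count and O/S are ignored.
    = (2·16 + 2 + 3 − 11 − 0) / 2 = 26 / 2 = 13.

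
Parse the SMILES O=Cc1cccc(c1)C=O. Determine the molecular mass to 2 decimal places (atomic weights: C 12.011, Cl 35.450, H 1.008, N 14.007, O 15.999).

134.13 g/mol

First, the molecular formula is C8H6O2 (counting implicit H from valence).
  C: 8 × 12.011 = 96.088
  H: 6 × 1.008 = 6.048
  O: 2 × 15.999 = 31.998
Sum: 8×12.011 + 6×1.008 + 2×15.999 = 134.134 → 134.13 g/mol.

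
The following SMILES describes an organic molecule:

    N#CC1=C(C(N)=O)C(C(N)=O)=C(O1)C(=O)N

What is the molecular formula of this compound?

Walk through each heavy atom and fill implicit hydrogens from standard valence (C 4, N 3, O 2, S 2, halogen 1):
  atom 1: N, bond orders sum to 3 (valence 3) → 0 H
  atom 2: C, bond orders sum to 4 (valence 4) → 0 H
  atom 3: C, bond orders sum to 4 (valence 4) → 0 H
  atom 4: C, bond orders sum to 4 (valence 4) → 0 H
  atom 5: C, bond orders sum to 4 (valence 4) → 0 H
  atom 6: N, bond orders sum to 1 (valence 3) → 2 H
  atom 7: O, bond orders sum to 2 (valence 2) → 0 H
  atom 8: C, bond orders sum to 4 (valence 4) → 0 H
  atom 9: C, bond orders sum to 4 (valence 4) → 0 H
  atom 10: N, bond orders sum to 1 (valence 3) → 2 H
  atom 11: O, bond orders sum to 2 (valence 2) → 0 H
  atom 12: C, bond orders sum to 4 (valence 4) → 0 H
  atom 13: O, bond orders sum to 2 (valence 2) → 0 H
  atom 14: C, bond orders sum to 4 (valence 4) → 0 H
  atom 15: O, bond orders sum to 2 (valence 2) → 0 H
  atom 16: N, bond orders sum to 1 (valence 3) → 2 H
Totals → C:8, H:6, N:4, O:4.

C8H6N4O4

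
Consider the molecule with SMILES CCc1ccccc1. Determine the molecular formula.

Walk through each heavy atom and fill implicit hydrogens from standard valence (C 4, N 3, O 2, S 2, halogen 1); for lowercase aromatic atoms, an aromatic c carries 1 H when it has two neighbours and 0 H with three, and aromatic n carries 0 H:
  atom 1: C, bond orders sum to 1 (valence 4) → 3 H
  atom 2: C, bond orders sum to 2 (valence 4) → 2 H
  atom 3: aromatic c, 3 neighbours → 0 H
  atom 4: aromatic c, 2 neighbours → 1 H
  atom 5: aromatic c, 2 neighbours → 1 H
  atom 6: aromatic c, 2 neighbours → 1 H
  atom 7: aromatic c, 2 neighbours → 1 H
  atom 8: aromatic c, 2 neighbours → 1 H
Totals → C:8, H:10.
In Hill order: C8H10.

C8H10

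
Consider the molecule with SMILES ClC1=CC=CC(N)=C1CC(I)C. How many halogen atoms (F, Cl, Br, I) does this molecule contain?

2

Halogen atoms appear at heavy-atom positions 1, 11 (1×Cl, 1×I).
Other groups present: 1 primary amine.
Halogen count: 2.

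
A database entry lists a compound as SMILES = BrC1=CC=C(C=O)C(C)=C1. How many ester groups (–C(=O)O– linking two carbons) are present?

0

Scan the SMILES for the ester motif — none present.
Groups that are present: 1 aldehyde.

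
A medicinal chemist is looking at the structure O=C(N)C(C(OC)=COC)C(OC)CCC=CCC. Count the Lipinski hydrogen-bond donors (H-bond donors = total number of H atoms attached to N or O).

Donors: find every N or O and count the H atoms it carries.
  atom 1 (O): bond orders sum to 2 → 0 H
  atom 3 (N): bond orders sum to 1 → 2 H
  atom 6 (O): bond orders sum to 2 → 0 H
  atom 9 (O): bond orders sum to 2 → 0 H
  atom 12 (O): bond orders sum to 2 → 0 H
Lipinski HBD = 2.

2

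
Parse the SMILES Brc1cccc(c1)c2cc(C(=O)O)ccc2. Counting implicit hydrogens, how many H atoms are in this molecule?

Walk through each heavy atom and fill implicit hydrogens from standard valence (C 4, N 3, O 2, S 2, halogen 1); for lowercase aromatic atoms, an aromatic c carries 1 H when it has two neighbours and 0 H with three, and aromatic n carries 0 H:
  atom 1: Br (halogen, monovalent) → 0 H
  atom 2: aromatic c, 3 neighbours → 0 H
  atom 3: aromatic c, 2 neighbours → 1 H
  atom 4: aromatic c, 2 neighbours → 1 H
  atom 5: aromatic c, 2 neighbours → 1 H
  atom 6: aromatic c, 3 neighbours → 0 H
  atom 7: aromatic c, 2 neighbours → 1 H
  atom 8: aromatic c, 3 neighbours → 0 H
  atom 9: aromatic c, 2 neighbours → 1 H
  atom 10: aromatic c, 3 neighbours → 0 H
  atom 11: C, bond orders sum to 4 (valence 4) → 0 H
  atom 12: O, bond orders sum to 2 (valence 2) → 0 H
  atom 13: O, bond orders sum to 1 (valence 2) → 1 H
  atom 14: aromatic c, 2 neighbours → 1 H
  atom 15: aromatic c, 2 neighbours → 1 H
  atom 16: aromatic c, 2 neighbours → 1 H
Total hydrogens: 9.

9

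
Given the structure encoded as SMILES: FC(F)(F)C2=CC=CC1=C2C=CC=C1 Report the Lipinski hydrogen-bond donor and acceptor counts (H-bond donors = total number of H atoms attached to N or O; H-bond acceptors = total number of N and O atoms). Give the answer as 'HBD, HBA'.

0, 0

Donors: find every N or O and count the H atoms it carries.
  (no N or O atoms present)
Lipinski HBD = 0.
Acceptors: N atoms = 0, O atoms = 0 → HBA = 0.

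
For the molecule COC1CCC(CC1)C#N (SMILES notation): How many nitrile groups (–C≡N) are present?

1

The nitrile motif appears at heavy-atom position 9 in the SMILES.
Other groups present: 1 ether.
Nitrile count: 1.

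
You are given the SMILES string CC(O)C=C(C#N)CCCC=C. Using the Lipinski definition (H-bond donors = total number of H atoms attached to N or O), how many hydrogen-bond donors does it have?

Donors: find every N or O and count the H atoms it carries.
  atom 3 (O): bond orders sum to 1 → 1 H
  atom 7 (N): bond orders sum to 3 → 0 H
Lipinski HBD = 1.

1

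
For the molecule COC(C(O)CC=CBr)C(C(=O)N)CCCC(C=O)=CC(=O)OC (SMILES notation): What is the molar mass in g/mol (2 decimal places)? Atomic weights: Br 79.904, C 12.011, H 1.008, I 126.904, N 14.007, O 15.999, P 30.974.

First, the molecular formula is C16H24BrNO6 (counting implicit H from valence).
  Br: 1 × 79.904 = 79.904
  C: 16 × 12.011 = 192.176
  H: 24 × 1.008 = 24.192
  N: 1 × 14.007 = 14.007
  O: 6 × 15.999 = 95.994
Sum: 1×79.904 + 16×12.011 + 24×1.008 + 1×14.007 + 6×15.999 = 406.273 → 406.27 g/mol.

406.27 g/mol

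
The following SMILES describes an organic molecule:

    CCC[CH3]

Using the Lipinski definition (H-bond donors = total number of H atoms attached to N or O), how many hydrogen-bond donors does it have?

Donors: find every N or O and count the H atoms it carries.
  (no N or O atoms present)
Lipinski HBD = 0.

0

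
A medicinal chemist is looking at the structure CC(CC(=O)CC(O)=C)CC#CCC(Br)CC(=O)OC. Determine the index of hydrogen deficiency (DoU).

5

Degree of unsaturation = (number of rings) + (number of π bonds).
Ring closures in the SMILES: 0.
π bonds: 3 double bonds (each 1 DoU), 1 triple bond (each 2 DoU) → 5 DoU from unsaturation.
Total DoU = 0 + 5 = 5.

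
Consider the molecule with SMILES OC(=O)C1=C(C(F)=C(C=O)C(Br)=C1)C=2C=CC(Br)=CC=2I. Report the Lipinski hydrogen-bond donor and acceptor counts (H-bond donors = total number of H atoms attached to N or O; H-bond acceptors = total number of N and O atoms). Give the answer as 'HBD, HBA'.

1, 3

Donors: find every N or O and count the H atoms it carries.
  atom 1 (O): bond orders sum to 1 → 1 H
  atom 3 (O): bond orders sum to 2 → 0 H
  atom 10 (O): bond orders sum to 2 → 0 H
Lipinski HBD = 1.
Acceptors: N atoms = 0, O atoms = 3 → HBA = 3.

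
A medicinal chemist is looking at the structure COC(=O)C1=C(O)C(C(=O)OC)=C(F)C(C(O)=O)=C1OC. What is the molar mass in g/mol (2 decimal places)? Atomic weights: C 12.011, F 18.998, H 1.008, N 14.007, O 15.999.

First, the molecular formula is C12H11FO8 (counting implicit H from valence).
  C: 12 × 12.011 = 144.132
  F: 1 × 18.998 = 18.998
  H: 11 × 1.008 = 11.088
  O: 8 × 15.999 = 127.992
Sum: 12×12.011 + 1×18.998 + 11×1.008 + 8×15.999 = 302.210 → 302.21 g/mol.

302.21 g/mol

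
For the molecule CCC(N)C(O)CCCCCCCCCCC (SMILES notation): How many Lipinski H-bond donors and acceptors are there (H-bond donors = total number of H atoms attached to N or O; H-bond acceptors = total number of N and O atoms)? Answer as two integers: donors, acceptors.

Donors: find every N or O and count the H atoms it carries.
  atom 4 (N): bond orders sum to 1 → 2 H
  atom 6 (O): bond orders sum to 1 → 1 H
Lipinski HBD = 3.
Acceptors: N atoms = 1, O atoms = 1 → HBA = 2.

3, 2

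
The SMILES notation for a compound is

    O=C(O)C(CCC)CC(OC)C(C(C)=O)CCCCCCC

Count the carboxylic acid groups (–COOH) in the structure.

1

The carboxylic acid motif appears at heavy-atom position 2 in the SMILES.
Other groups present: 1 ether, 1 ketone.
Carboxylic acid count: 1.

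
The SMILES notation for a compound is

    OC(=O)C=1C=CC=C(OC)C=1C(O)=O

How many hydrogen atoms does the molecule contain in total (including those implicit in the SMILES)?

Walk through each heavy atom and fill implicit hydrogens from standard valence (C 4, N 3, O 2, S 2, halogen 1):
  atom 1: O, bond orders sum to 1 (valence 2) → 1 H
  atom 2: C, bond orders sum to 4 (valence 4) → 0 H
  atom 3: O, bond orders sum to 2 (valence 2) → 0 H
  atom 4: C, bond orders sum to 4 (valence 4) → 0 H
  atom 5: C, bond orders sum to 3 (valence 4) → 1 H
  atom 6: C, bond orders sum to 3 (valence 4) → 1 H
  atom 7: C, bond orders sum to 3 (valence 4) → 1 H
  atom 8: C, bond orders sum to 4 (valence 4) → 0 H
  atom 9: O, bond orders sum to 2 (valence 2) → 0 H
  atom 10: C, bond orders sum to 1 (valence 4) → 3 H
  atom 11: C, bond orders sum to 4 (valence 4) → 0 H
  atom 12: C, bond orders sum to 4 (valence 4) → 0 H
  atom 13: O, bond orders sum to 1 (valence 2) → 1 H
  atom 14: O, bond orders sum to 2 (valence 2) → 0 H
Total hydrogens: 8.

8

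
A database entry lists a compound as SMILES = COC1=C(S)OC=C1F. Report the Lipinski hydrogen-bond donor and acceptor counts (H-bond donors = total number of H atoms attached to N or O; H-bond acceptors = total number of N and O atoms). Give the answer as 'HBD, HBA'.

Donors: find every N or O and count the H atoms it carries.
  atom 2 (O): bond orders sum to 2 → 0 H
  atom 6 (O): bond orders sum to 2 → 0 H
Lipinski HBD = 0.
Acceptors: N atoms = 0, O atoms = 2 → HBA = 2.

0, 2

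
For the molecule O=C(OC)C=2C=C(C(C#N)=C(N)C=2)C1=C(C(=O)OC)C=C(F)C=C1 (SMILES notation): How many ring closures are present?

2

In SMILES, each pair of matching ring-closure digits denotes one ring-closing bond; the number of such bonds equals the number of independent rings.
Ring-closure bonds here: 2.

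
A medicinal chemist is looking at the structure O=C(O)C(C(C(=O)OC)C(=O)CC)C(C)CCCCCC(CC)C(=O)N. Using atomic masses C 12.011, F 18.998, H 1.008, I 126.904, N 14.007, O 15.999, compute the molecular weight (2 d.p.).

371.47 g/mol

First, the molecular formula is C19H33NO6 (counting implicit H from valence).
  C: 19 × 12.011 = 228.209
  H: 33 × 1.008 = 33.264
  N: 1 × 14.007 = 14.007
  O: 6 × 15.999 = 95.994
Sum: 19×12.011 + 33×1.008 + 1×14.007 + 6×15.999 = 371.474 → 371.47 g/mol.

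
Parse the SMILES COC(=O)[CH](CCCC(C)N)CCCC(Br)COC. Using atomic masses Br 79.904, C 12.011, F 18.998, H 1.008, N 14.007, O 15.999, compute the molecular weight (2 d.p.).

First, the molecular formula is C14H28BrNO3 (counting implicit H from valence).
  Br: 1 × 79.904 = 79.904
  C: 14 × 12.011 = 168.154
  H: 28 × 1.008 = 28.224
  N: 1 × 14.007 = 14.007
  O: 3 × 15.999 = 47.997
Sum: 1×79.904 + 14×12.011 + 28×1.008 + 1×14.007 + 3×15.999 = 338.286 → 338.29 g/mol.

338.29 g/mol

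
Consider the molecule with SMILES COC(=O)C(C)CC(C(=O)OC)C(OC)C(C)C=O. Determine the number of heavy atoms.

Every atom symbol written in the SMILES (organic subset) is one heavy atom; implicit H are not written.
Heavy atoms by element → C:13, O:6.
Total: 19.

19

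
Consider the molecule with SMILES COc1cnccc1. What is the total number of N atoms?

Scan the SMILES for N atoms (remember two-letter symbols like Cl and Br are single atoms).
Nitrogen count: 1.

1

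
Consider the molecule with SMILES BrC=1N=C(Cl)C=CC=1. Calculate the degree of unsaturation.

4

Molecular formula: C5H3BrClN.
DoU = (2C + 2 + N − H − X) / 2, where X is the halogen count and O/S are ignored.
    = (2·5 + 2 + 1 − 3 − 2) / 2 = 8 / 2 = 4.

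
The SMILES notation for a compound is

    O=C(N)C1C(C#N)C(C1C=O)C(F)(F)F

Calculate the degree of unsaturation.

5

Degree of unsaturation = (number of rings) + (number of π bonds).
Ring closures in the SMILES: 1.
π bonds: 2 double bonds (each 1 DoU), 1 triple bond (each 2 DoU) → 4 DoU from unsaturation.
Total DoU = 1 + 4 = 5.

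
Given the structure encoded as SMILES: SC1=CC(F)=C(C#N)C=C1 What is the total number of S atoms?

1

Scan the SMILES for S atoms (remember two-letter symbols like Cl and Br are single atoms).
Sulfur count: 1.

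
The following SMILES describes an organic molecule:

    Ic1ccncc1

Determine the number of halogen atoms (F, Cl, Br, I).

Halogen atoms appear at heavy-atom position 1 (1×I).
Halogen count: 1.

1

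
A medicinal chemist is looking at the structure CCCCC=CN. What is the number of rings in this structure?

0

In SMILES, each pair of matching ring-closure digits denotes one ring-closing bond; the number of such bonds equals the number of independent rings.
Ring-closure bonds here: 0.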